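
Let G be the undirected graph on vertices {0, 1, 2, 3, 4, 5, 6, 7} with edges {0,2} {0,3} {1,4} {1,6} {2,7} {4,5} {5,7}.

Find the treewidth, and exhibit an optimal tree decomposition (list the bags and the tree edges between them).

The largest bag has 2 vertices, giving width 1; this decomposition certifies tw(G) ≤ 1. G has an edge, so its treewidth is at least 1. Combining the bounds, tw(G) = 1.

Treewidth 1.
Bags: B1 = {1, 6}  B2 = {1, 4}  B3 = {4, 5}  B4 = {5, 7}  B5 = {2, 7}  B6 = {0, 2}  B7 = {0, 3}
Tree: B1–B2, B2–B3, B3–B4, B4–B5, B5–B6, B6–B7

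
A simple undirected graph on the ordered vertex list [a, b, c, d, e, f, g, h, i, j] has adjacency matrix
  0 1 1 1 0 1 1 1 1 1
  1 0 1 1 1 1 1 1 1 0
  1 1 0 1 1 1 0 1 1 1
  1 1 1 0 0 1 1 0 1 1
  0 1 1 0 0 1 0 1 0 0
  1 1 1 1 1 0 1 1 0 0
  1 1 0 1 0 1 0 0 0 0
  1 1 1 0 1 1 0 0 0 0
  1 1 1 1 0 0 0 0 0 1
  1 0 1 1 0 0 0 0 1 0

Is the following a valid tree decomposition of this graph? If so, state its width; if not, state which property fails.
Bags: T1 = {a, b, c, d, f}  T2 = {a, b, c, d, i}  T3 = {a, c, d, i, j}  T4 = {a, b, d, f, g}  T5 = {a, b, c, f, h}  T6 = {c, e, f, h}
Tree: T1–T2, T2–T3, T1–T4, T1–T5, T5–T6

No — edge (b,e) lies in no bag.

A tree decomposition must satisfy three properties: every vertex lies in some bag; for every edge, both endpoints lie together in some bag; and for every vertex, the bags containing it form a connected subtree. Here edge (b,e) lies in no bag, so the decomposition is invalid.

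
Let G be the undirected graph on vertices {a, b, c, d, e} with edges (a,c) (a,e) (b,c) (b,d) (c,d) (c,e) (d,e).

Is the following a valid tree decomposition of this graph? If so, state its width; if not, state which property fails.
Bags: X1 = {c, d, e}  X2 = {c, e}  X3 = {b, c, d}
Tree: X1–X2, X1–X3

No — vertex a appears in no bag.

A tree decomposition must satisfy three properties: every vertex lies in some bag; for every edge, both endpoints lie together in some bag; and for every vertex, the bags containing it form a connected subtree. Here vertex a appears in no bag, so the decomposition is invalid.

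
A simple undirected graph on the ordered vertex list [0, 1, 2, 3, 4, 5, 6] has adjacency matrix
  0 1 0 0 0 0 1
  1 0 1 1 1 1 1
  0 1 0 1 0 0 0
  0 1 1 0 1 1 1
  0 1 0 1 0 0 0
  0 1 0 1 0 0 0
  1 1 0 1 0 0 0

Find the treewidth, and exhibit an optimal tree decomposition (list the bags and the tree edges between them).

Each bag holds 3 vertices, so the decomposition has width 2, which upper-bounds the treewidth. On the other hand G contains the 3-clique {0, 1, 6}. A clique must lie in a single bag of any decomposition, so no decomposition can have width below 2. The upper and lower bounds meet at 2, so that is the treewidth.

Treewidth 2.
One such decomposition:
Bags: B1 = {1, 3, 6}  B2 = {0, 1, 6}  B3 = {1, 2, 3}  B4 = {1, 3, 4}  B5 = {1, 3, 5}
Tree: B1–B2, B1–B3, B3–B4, B4–B5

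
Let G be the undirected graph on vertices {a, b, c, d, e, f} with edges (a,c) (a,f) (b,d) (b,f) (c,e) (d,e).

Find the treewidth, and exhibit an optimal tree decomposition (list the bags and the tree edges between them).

Each bag holds 3 vertices, so the decomposition has width 2, which upper-bounds the treewidth. Since d–e–c–a–f–b–d is a cycle in G, G is not acyclic. Forests are exactly the graphs of treewidth ≤ 1, so tw(G) ≥ 2. Combining the bounds, tw(G) = 2.

Treewidth 2.
One such decomposition:
Bags: B1 = {c, d, e}  B2 = {a, c, d}  B3 = {a, d, f}  B4 = {b, d, f}
Tree: B1–B2, B2–B3, B3–B4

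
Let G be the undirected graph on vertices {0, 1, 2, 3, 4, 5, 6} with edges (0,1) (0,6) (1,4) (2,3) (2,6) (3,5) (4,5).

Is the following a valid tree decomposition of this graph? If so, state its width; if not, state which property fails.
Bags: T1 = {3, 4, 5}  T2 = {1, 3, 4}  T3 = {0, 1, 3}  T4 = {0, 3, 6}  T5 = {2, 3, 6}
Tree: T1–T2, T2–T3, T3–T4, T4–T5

Yes; width 2.

Vertex coverage: the bags together contain {0, 1, 2, 3, 4, 5, 6}, the full vertex set. Edge coverage: each edge of G has both endpoints in at least one bag. Running intersection: for every vertex, the bags containing it form a connected subtree. All three properties hold, so this is a valid tree decomposition of width max|bag| − 1 = 2, and hence tw(G) ≤ 2.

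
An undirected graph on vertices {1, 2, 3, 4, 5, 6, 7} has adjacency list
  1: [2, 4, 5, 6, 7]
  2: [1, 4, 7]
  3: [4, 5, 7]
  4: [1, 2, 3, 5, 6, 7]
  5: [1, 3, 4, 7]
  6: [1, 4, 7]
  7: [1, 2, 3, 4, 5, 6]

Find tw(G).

3

A width-3 tree decomposition is:
Bags: B1 = {1, 4, 5, 7}  B2 = {1, 2, 4, 7}  B3 = {3, 4, 5, 7}  B4 = {1, 4, 6, 7}
Tree: B1–B2, B1–B3, B2–B4
Each bag holds 4 vertices, so the decomposition has width 3, which upper-bounds the treewidth. Conversely, {1, 2, 4, 7} is a clique of size 4, and the vertices of any clique must share a bag in every tree decomposition; so some bag has ≥ 4 vertices and tw(G) ≥ 3. Hence tw(G) = 3 exactly.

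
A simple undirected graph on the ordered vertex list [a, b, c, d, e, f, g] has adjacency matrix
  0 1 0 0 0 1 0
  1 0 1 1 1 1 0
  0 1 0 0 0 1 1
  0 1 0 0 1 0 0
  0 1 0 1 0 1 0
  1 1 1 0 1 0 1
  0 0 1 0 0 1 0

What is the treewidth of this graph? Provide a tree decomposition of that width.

Each bag holds 3 vertices, so the decomposition has width 2, which upper-bounds the treewidth. Conversely, {b, d, e} is a clique of size 3, and the vertices of any clique must share a bag in every tree decomposition; so some bag has ≥ 3 vertices and tw(G) ≥ 2. Hence tw(G) = 2 exactly.

Treewidth 2.
One such decomposition:
Bags: B1 = {c, f, g}  B2 = {b, c, f}  B3 = {b, e, f}  B4 = {a, b, f}  B5 = {b, d, e}
Tree: B1–B2, B2–B3, B3–B4, B3–B5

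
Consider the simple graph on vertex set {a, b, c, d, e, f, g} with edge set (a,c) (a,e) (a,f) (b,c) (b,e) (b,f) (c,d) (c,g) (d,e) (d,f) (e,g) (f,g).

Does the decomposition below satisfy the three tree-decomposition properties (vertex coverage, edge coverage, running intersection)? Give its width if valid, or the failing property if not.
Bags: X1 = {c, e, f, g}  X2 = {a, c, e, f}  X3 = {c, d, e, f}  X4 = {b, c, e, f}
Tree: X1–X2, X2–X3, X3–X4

Every vertex of G appears in some bag (union = {a, b, c, d, e, f, g}); every edge is covered by a bag; and for each vertex v the set of bags containing v is connected in the bag tree. The decomposition is therefore valid. The largest bag has 4 vertices, so the width is 3.

Yes; width 3.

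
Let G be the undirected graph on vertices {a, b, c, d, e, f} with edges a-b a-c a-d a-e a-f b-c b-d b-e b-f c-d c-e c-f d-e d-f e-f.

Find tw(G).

5

A width-5 tree decomposition is:
Bags: B1 = {a, b, c, d, e, f}
Tree: (single bag)
With just one bag of size 6, the width is 6 − 1 = 5, so tw(G) ≤ 5. For the lower bound, the 6 vertices {a, b, c, d, e, f} are pairwise adjacent, and any tree decomposition puts a clique entirely inside one bag — forcing width ≥ 5. Combining the bounds, tw(G) = 5.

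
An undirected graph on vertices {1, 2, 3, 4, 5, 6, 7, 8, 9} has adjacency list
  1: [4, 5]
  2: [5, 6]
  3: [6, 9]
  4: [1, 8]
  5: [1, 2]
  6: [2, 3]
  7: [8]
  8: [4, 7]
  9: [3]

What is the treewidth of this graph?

1

A width-1 tree decomposition is:
Bags: B1 = {3, 9}  B2 = {3, 6}  B3 = {2, 6}  B4 = {2, 5}  B5 = {1, 5}  B6 = {1, 4}  B7 = {4, 8}  B8 = {7, 8}
Tree: B1–B2, B2–B3, B3–B4, B4–B5, B5–B6, B6–B7, B7–B8
Each bag holds 2 vertices, so the decomposition has width 1, which upper-bounds the treewidth. G has an edge, so its treewidth is at least 1. Therefore the treewidth is 1.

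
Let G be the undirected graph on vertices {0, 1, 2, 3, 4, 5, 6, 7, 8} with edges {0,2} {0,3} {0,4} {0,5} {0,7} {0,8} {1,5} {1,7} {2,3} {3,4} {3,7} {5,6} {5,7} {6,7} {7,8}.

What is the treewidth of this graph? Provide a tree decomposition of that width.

Treewidth 2.
Bags: B1 = {0, 5, 7}  B2 = {1, 5, 7}  B3 = {5, 6, 7}  B4 = {0, 3, 7}  B5 = {0, 7, 8}  B6 = {0, 3, 4}  B7 = {0, 2, 3}
Tree: B1–B2, B2–B3, B1–B4, B1–B5, B4–B6, B6–B7

The largest bag has 3 vertices, giving width 2; this decomposition certifies tw(G) ≤ 2. Conversely, {0, 7, 8} is a clique of size 3, and the vertices of any clique must share a bag in every tree decomposition; so some bag has ≥ 3 vertices and tw(G) ≥ 2. Therefore the treewidth is 2.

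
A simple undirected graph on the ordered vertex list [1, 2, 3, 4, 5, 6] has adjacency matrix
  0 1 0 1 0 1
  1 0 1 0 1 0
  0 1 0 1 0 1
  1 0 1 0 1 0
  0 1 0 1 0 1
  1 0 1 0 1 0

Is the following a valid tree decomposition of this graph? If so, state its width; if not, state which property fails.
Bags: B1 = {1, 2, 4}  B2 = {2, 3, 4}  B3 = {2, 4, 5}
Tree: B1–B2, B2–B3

No — vertex 6 appears in no bag.

A tree decomposition must satisfy three properties: every vertex lies in some bag; for every edge, both endpoints lie together in some bag; and for every vertex, the bags containing it form a connected subtree. Here vertex 6 appears in no bag, so the decomposition is invalid.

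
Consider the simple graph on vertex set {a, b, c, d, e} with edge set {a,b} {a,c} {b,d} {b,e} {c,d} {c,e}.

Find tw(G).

2

A width-2 tree decomposition is:
Bags: B1 = {a, b, c}  B2 = {b, c, e}  B3 = {b, c, d}
Tree: B1–B2, B2–B3
The largest bag has 3 vertices, giving width 2; this decomposition certifies tw(G) ≤ 2. Since b–a–c–e–b is a cycle in G, G is not acyclic. Forests are exactly the graphs of treewidth ≤ 1, so tw(G) ≥ 2. The upper and lower bounds meet at 2, so that is the treewidth.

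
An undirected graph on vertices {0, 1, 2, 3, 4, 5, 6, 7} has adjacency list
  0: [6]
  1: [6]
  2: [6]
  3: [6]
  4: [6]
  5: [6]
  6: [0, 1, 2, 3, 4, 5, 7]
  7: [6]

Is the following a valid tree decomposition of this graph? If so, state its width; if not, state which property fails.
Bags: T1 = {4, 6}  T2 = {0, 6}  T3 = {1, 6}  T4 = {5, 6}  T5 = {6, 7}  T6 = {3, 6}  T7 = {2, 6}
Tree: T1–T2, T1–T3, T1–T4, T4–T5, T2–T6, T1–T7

Yes; width 1.

Checking the three conditions: (i) the bags cover all of {0, 1, 2, 3, 4, 5, 6, 7}; (ii) for each edge, some bag contains both endpoints; (iii) the bags containing any fixed vertex form a subtree. All hold, so the decomposition is valid with width 2 − 1 = 1.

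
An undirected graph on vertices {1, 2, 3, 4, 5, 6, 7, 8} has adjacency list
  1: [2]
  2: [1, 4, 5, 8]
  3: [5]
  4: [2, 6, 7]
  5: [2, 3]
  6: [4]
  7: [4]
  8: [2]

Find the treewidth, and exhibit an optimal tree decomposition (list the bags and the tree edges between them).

Treewidth 1.
One such decomposition:
Bags: B1 = {2, 4}  B2 = {4, 6}  B3 = {2, 5}  B4 = {2, 8}  B5 = {4, 7}  B6 = {3, 5}  B7 = {1, 2}
Tree: B1–B2, B1–B3, B1–B4, B2–B5, B3–B6, B1–B7

Each bag holds 2 vertices, so the decomposition has width 1, which upper-bounds the treewidth. Since G has at least one edge (e.g. 4–2), it is not an edgeless graph, so tw(G) ≥ 1. The upper and lower bounds meet at 1, so that is the treewidth.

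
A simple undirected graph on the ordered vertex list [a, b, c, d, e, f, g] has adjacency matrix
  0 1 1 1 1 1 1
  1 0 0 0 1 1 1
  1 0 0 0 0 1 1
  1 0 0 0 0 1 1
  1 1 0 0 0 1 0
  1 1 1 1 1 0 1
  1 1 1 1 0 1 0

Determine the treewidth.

A width-3 tree decomposition is:
Bags: B1 = {a, c, f, g}  B2 = {a, d, f, g}  B3 = {a, b, f, g}  B4 = {a, b, e, f}
Tree: B1–B2, B2–B3, B3–B4
The largest bag has 4 vertices, giving width 3; this decomposition certifies tw(G) ≤ 3. For the lower bound, the 4 vertices {a, d, f, g} are pairwise adjacent, and any tree decomposition puts a clique entirely inside one bag — forcing width ≥ 3. Combining the bounds, tw(G) = 3.

3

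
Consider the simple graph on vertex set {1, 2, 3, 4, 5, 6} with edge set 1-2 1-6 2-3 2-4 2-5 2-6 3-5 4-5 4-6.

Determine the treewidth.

A width-2 tree decomposition is:
Bags: B1 = {2, 4, 6}  B2 = {2, 4, 5}  B3 = {2, 3, 5}  B4 = {1, 2, 6}
Tree: B1–B2, B2–B3, B1–B4
Each bag holds 3 vertices, so the decomposition has width 2, which upper-bounds the treewidth. For the lower bound, the 3 vertices {1, 2, 6} are pairwise adjacent, and any tree decomposition puts a clique entirely inside one bag — forcing width ≥ 2. The upper and lower bounds meet at 2, so that is the treewidth.

2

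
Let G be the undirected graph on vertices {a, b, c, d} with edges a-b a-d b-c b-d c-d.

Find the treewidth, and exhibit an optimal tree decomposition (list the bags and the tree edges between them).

Every bag has size at most 3, so the width is 3 − 1 = 2 and tw(G) ≤ 2. Conversely, {b, c, d} is a clique of size 3, and the vertices of any clique must share a bag in every tree decomposition; so some bag has ≥ 3 vertices and tw(G) ≥ 2. Therefore the treewidth is 2.

Treewidth 2.
Bags: B1 = {a, b, d}  B2 = {b, c, d}
Tree: B1–B2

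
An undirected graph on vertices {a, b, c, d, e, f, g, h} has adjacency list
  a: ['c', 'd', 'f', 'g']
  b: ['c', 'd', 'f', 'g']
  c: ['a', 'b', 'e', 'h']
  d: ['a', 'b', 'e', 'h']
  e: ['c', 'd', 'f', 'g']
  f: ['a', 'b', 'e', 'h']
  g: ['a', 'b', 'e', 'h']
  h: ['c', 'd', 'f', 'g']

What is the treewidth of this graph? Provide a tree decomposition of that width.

Each bag holds 5 vertices, so the decomposition has width 4, which upper-bounds the treewidth. For the lower bound: the 5 vertex sets {d,h}, {c,e}, {a,f}, {b}, {g} are disjoint, each induces a connected subgraph, and every pair is joined by at least one edge of G. Contracting each set to a single vertex therefore yields K_{5} as a minor, and since treewidth is minor-monotone, tw(G) ≥ tw(K_{5}) = 4. Combining the bounds, tw(G) = 4.

Treewidth 4.
Bags: B1 = {a, b, d, e, h}  B2 = {a, b, c, e, h}  B3 = {a, b, e, f, h}  B4 = {a, b, e, g, h}
Tree: B1–B2, B2–B3, B3–B4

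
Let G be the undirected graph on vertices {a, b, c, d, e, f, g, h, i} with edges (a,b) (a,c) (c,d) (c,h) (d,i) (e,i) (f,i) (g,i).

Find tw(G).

1

A width-1 tree decomposition is:
Bags: B1 = {c, d}  B2 = {a, c}  B3 = {d, i}  B4 = {a, b}  B5 = {c, h}  B6 = {f, i}  B7 = {g, i}  B8 = {e, i}
Tree: B1–B2, B1–B3, B2–B4, B2–B5, B3–B6, B3–B7, B7–B8
Every bag has size at most 2, so the width is 2 − 1 = 1 and tw(G) ≤ 1. G has an edge, so its treewidth is at least 1. Hence tw(G) = 1 exactly.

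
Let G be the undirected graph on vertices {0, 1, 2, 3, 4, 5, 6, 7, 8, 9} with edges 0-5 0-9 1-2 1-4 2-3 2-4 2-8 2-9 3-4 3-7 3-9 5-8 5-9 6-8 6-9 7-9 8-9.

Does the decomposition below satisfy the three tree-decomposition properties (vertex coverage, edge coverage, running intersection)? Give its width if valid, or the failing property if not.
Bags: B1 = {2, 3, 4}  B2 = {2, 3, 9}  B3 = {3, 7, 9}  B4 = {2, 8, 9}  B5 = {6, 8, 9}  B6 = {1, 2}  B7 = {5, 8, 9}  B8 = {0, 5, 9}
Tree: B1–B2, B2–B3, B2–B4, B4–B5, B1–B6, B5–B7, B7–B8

A tree decomposition must satisfy three properties: every vertex lies in some bag; for every edge, both endpoints lie together in some bag; and for every vertex, the bags containing it form a connected subtree. Here edge (4,1) lies in no bag, so the decomposition is invalid.

No — edge (4,1) lies in no bag.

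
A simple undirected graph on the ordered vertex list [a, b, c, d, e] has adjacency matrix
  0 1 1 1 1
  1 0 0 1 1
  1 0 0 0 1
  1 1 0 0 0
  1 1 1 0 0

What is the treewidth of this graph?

2

A width-2 tree decomposition is:
Bags: B1 = {a, b, d}  B2 = {a, b, e}  B3 = {a, c, e}
Tree: B1–B2, B2–B3
Every bag has size at most 3, so the width is 3 − 1 = 2 and tw(G) ≤ 2. Conversely, {a, b, d} is a clique of size 3, and the vertices of any clique must share a bag in every tree decomposition; so some bag has ≥ 3 vertices and tw(G) ≥ 2. Hence tw(G) = 2 exactly.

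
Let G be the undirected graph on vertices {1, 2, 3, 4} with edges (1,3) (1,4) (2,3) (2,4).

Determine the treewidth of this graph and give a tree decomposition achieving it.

Treewidth 2.
One such decomposition:
Bags: B1 = {1, 3, 4}  B2 = {2, 3, 4}
Tree: B1–B2

The largest bag has 3 vertices, giving width 2; this decomposition certifies tw(G) ≤ 2. The edges 4–1–3–2–4 form a cycle, so G is not a tree and its treewidth is at least 2. The upper and lower bounds meet at 2, so that is the treewidth.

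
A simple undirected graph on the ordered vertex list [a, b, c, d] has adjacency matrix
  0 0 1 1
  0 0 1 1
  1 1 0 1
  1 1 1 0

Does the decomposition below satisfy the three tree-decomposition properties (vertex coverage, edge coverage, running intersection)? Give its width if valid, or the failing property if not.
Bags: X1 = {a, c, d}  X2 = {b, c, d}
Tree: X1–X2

Yes; width 2.

Every vertex of G appears in some bag (union = {a, b, c, d}); every edge is covered by a bag; and for each vertex v the set of bags containing v is connected in the bag tree. The decomposition is therefore valid. The largest bag has 3 vertices, so the width is 2.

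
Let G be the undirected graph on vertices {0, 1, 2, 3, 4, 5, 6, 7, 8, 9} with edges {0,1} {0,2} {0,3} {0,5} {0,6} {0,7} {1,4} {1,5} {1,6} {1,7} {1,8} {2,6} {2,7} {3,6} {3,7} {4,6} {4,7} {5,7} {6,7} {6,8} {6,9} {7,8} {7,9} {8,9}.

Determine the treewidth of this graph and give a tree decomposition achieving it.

Each bag holds 4 vertices, so the decomposition has width 3, which upper-bounds the treewidth. Conversely, {0, 1, 5, 7} is a clique of size 4, and the vertices of any clique must share a bag in every tree decomposition; so some bag has ≥ 4 vertices and tw(G) ≥ 3. Therefore the treewidth is 3.

Treewidth 3.
Bags: B1 = {0, 1, 6, 7}  B2 = {1, 4, 6, 7}  B3 = {1, 6, 7, 8}  B4 = {6, 7, 8, 9}  B5 = {0, 1, 5, 7}  B6 = {0, 3, 6, 7}  B7 = {0, 2, 6, 7}
Tree: B1–B2, B1–B3, B3–B4, B1–B5, B1–B6, B1–B7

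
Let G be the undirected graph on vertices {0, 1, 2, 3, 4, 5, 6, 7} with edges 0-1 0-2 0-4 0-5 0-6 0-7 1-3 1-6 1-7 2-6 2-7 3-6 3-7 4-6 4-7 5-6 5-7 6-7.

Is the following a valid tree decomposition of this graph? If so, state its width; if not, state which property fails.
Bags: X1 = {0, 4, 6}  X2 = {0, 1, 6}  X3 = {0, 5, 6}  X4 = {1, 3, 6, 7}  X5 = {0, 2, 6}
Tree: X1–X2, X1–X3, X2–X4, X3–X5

No — edge (7,0) lies in no bag.

A tree decomposition must satisfy three properties: every vertex lies in some bag; for every edge, both endpoints lie together in some bag; and for every vertex, the bags containing it form a connected subtree. Here edge (7,0) lies in no bag, so the decomposition is invalid.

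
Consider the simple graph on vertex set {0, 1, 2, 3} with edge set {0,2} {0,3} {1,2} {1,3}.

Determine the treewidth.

2

A width-2 tree decomposition is:
Bags: B1 = {0, 2, 3}  B2 = {1, 2, 3}
Tree: B1–B2
The largest bag has 3 vertices, giving width 2; this decomposition certifies tw(G) ≤ 2. The edges 3–0–2–1–3 form a cycle, so G is not a tree and its treewidth is at least 2. Therefore the treewidth is 2.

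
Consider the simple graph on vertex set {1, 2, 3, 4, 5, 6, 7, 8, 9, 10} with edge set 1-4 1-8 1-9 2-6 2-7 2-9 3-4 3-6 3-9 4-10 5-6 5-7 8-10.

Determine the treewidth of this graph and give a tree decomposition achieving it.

Treewidth 2.
One such decomposition:
Bags: B1 = {2, 5, 7}  B2 = {2, 5, 6}  B3 = {2, 6, 9}  B4 = {3, 6, 9}  B5 = {1, 3, 9}  B6 = {1, 3, 4}  B7 = {1, 4, 8}  B8 = {4, 8, 10}
Tree: B1–B2, B2–B3, B3–B4, B4–B5, B5–B6, B6–B7, B7–B8

Each bag holds 3 vertices, so the decomposition has width 2, which upper-bounds the treewidth. The edges 7–5–6–2–7 form a cycle, so G is not a tree and its treewidth is at least 2. The upper and lower bounds meet at 2, so that is the treewidth.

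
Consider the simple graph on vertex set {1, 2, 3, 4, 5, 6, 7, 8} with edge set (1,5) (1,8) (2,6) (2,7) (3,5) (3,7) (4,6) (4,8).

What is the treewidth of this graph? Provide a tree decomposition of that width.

Every bag has size at most 3, so the width is 3 − 1 = 2 and tw(G) ≤ 2. The edges 8–1–5–3–7–2–6–4–8 form a cycle, so G is not a tree and its treewidth is at least 2. The upper and lower bounds meet at 2, so that is the treewidth.

Treewidth 2.
One optimal decomposition is:
Bags: B1 = {1, 5, 8}  B2 = {3, 5, 8}  B3 = {3, 7, 8}  B4 = {2, 7, 8}  B5 = {2, 6, 8}  B6 = {4, 6, 8}
Tree: B1–B2, B2–B3, B3–B4, B4–B5, B5–B6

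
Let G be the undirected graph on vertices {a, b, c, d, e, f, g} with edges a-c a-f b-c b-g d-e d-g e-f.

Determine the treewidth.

A width-2 tree decomposition is:
Bags: B1 = {a, c, f}  B2 = {c, e, f}  B3 = {c, d, e}  B4 = {c, d, g}  B5 = {b, c, g}
Tree: B1–B2, B2–B3, B3–B4, B4–B5
Each bag holds 3 vertices, so the decomposition has width 2, which upper-bounds the treewidth. For the lower bound, G contains the cycle c–a–f–e–d–g–b–c, so G is not a forest; only forests have treewidth ≤ 1, hence tw(G) ≥ 2. The upper and lower bounds meet at 2, so that is the treewidth.

2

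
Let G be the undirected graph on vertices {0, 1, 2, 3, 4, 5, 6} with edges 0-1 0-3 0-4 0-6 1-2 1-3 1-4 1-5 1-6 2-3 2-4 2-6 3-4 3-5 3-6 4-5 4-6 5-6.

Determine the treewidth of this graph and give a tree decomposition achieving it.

Each bag holds 5 vertices, so the decomposition has width 4, which upper-bounds the treewidth. For the lower bound, the 5 vertices {0, 1, 3, 4, 6} are pairwise adjacent, and any tree decomposition puts a clique entirely inside one bag — forcing width ≥ 4. Hence tw(G) = 4 exactly.

Treewidth 4.
One such decomposition:
Bags: B1 = {0, 1, 3, 4, 6}  B2 = {1, 2, 3, 4, 6}  B3 = {1, 3, 4, 5, 6}
Tree: B1–B2, B1–B3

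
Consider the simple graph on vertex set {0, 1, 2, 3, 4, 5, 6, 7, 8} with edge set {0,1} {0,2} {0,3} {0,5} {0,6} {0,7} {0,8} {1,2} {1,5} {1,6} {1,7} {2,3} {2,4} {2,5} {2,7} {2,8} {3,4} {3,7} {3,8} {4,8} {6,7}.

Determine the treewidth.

A width-3 tree decomposition is:
Bags: B1 = {0, 1, 2, 7}  B2 = {0, 2, 3, 7}  B3 = {0, 2, 3, 8}  B4 = {0, 1, 6, 7}  B5 = {2, 3, 4, 8}  B6 = {0, 1, 2, 5}
Tree: B1–B2, B2–B3, B1–B4, B3–B5, B1–B6
Each bag holds 4 vertices, so the decomposition has width 3, which upper-bounds the treewidth. Conversely, {0, 2, 3, 8} is a clique of size 4, and the vertices of any clique must share a bag in every tree decomposition; so some bag has ≥ 4 vertices and tw(G) ≥ 3. The upper and lower bounds meet at 3, so that is the treewidth.

3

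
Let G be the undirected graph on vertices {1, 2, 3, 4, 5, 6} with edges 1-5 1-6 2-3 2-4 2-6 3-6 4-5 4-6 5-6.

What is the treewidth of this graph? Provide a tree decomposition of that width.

Treewidth 2.
One optimal decomposition is:
Bags: B1 = {2, 4, 6}  B2 = {4, 5, 6}  B3 = {2, 3, 6}  B4 = {1, 5, 6}
Tree: B1–B2, B1–B3, B2–B4

The largest bag has 3 vertices, giving width 2; this decomposition certifies tw(G) ≤ 2. Conversely, {1, 5, 6} is a clique of size 3, and the vertices of any clique must share a bag in every tree decomposition; so some bag has ≥ 3 vertices and tw(G) ≥ 2. Therefore the treewidth is 2.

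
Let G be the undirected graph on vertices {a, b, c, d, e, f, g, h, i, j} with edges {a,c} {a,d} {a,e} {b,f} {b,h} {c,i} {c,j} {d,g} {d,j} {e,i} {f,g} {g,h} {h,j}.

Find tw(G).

2

A width-2 tree decomposition is:
Bags: B1 = {a, e, i}  B2 = {a, c, i}  B3 = {a, c, d}  B4 = {c, d, j}  B5 = {d, g, j}  B6 = {g, h, j}  B7 = {f, g, h}  B8 = {b, f, h}
Tree: B1–B2, B2–B3, B3–B4, B4–B5, B5–B6, B6–B7, B7–B8
Every bag has size at most 3, so the width is 3 − 1 = 2 and tw(G) ≤ 2. The edges e–i–c–a–e form a cycle, so G is not a tree and its treewidth is at least 2. Hence tw(G) = 2 exactly.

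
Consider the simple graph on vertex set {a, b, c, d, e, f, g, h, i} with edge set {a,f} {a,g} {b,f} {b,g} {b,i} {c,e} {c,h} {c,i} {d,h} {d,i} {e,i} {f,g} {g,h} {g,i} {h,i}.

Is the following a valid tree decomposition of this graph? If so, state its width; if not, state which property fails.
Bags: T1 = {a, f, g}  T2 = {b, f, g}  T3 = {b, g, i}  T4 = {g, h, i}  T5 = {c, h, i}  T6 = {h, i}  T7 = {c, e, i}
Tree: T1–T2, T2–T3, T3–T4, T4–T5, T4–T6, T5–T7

A tree decomposition must satisfy three properties: every vertex lies in some bag; for every edge, both endpoints lie together in some bag; and for every vertex, the bags containing it form a connected subtree. Here vertex d appears in no bag, so the decomposition is invalid.

No — vertex d appears in no bag.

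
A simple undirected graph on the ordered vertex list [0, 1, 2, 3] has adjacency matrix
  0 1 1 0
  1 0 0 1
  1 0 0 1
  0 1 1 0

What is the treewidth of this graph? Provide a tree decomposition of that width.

Each bag holds 3 vertices, so the decomposition has width 2, which upper-bounds the treewidth. Since 3–2–0–1–3 is a cycle in G, G is not acyclic. Forests are exactly the graphs of treewidth ≤ 1, so tw(G) ≥ 2. Hence tw(G) = 2 exactly.

Treewidth 2.
Bags: B1 = {0, 2, 3}  B2 = {0, 1, 3}
Tree: B1–B2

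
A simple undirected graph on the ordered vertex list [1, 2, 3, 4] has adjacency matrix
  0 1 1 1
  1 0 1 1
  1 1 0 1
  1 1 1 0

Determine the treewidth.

3

A width-3 tree decomposition is:
Bags: B1 = {1, 2, 3, 4}
Tree: (single bag)
A single bag containing all 4 vertices is trivially a valid decomposition of width 3. For the lower bound, the 4 vertices {1, 2, 3, 4} are pairwise adjacent, and any tree decomposition puts a clique entirely inside one bag — forcing width ≥ 3. Therefore the treewidth is 3.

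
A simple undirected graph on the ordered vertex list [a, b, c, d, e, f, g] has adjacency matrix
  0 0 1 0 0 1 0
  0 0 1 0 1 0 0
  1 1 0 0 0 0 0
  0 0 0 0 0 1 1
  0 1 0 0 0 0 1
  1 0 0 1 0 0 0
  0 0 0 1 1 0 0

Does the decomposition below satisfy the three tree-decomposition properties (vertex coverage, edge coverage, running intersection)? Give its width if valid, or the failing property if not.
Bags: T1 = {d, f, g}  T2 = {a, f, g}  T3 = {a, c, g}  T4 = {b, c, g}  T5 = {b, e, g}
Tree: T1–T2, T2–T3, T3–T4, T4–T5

Yes; width 2.

Checking the three conditions: (i) the bags cover all of {a, b, c, d, e, f, g}; (ii) for each edge, some bag contains both endpoints; (iii) the bags containing any fixed vertex form a subtree. All hold, so the decomposition is valid with width 3 − 1 = 2.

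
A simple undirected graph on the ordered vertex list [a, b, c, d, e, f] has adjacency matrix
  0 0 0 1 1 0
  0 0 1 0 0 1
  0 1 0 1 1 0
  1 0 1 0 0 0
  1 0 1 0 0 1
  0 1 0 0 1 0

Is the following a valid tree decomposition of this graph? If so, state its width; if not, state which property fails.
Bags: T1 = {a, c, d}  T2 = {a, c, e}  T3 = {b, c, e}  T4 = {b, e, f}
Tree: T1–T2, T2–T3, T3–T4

Yes; width 2.

Every vertex of G appears in some bag (union = {a, b, c, d, e, f}); every edge is covered by a bag; and for each vertex v the set of bags containing v is connected in the bag tree. The decomposition is therefore valid. The largest bag has 3 vertices, so the width is 2.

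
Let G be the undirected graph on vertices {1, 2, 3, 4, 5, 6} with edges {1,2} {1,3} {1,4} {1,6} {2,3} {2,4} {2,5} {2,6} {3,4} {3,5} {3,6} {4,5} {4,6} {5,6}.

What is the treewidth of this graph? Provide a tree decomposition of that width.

Treewidth 4.
One optimal decomposition is:
Bags: B1 = {2, 3, 4, 5, 6}  B2 = {1, 2, 3, 4, 6}
Tree: B1–B2

The largest bag has 5 vertices, giving width 4; this decomposition certifies tw(G) ≤ 4. Conversely, {1, 2, 3, 4, 6} is a clique of size 5, and the vertices of any clique must share a bag in every tree decomposition; so some bag has ≥ 5 vertices and tw(G) ≥ 4. Combining the bounds, tw(G) = 4.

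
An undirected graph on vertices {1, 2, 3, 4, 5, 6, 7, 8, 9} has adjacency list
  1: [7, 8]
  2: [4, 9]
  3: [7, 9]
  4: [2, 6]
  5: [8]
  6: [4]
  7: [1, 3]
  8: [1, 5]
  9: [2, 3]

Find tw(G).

1

A width-1 tree decomposition is:
Bags: B1 = {5, 8}  B2 = {1, 8}  B3 = {1, 7}  B4 = {3, 7}  B5 = {3, 9}  B6 = {2, 9}  B7 = {2, 4}  B8 = {4, 6}
Tree: B1–B2, B2–B3, B3–B4, B4–B5, B5–B6, B6–B7, B7–B8
The largest bag has 2 vertices, giving width 1; this decomposition certifies tw(G) ≤ 1. G has an edge, so its treewidth is at least 1. The upper and lower bounds meet at 1, so that is the treewidth.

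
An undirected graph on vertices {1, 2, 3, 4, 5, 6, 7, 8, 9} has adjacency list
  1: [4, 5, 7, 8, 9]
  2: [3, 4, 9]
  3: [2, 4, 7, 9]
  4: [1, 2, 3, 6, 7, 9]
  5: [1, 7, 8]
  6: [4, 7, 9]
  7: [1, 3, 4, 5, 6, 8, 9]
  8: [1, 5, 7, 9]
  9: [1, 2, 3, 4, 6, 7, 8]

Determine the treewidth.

A width-3 tree decomposition is:
Bags: B1 = {1, 7, 8, 9}  B2 = {1, 4, 7, 9}  B3 = {1, 5, 7, 8}  B4 = {3, 4, 7, 9}  B5 = {4, 6, 7, 9}  B6 = {2, 3, 4, 9}
Tree: B1–B2, B1–B3, B2–B4, B2–B5, B4–B6
The largest bag has 4 vertices, giving width 3; this decomposition certifies tw(G) ≤ 3. Conversely, {2, 3, 4, 9} is a clique of size 4, and the vertices of any clique must share a bag in every tree decomposition; so some bag has ≥ 4 vertices and tw(G) ≥ 3. Therefore the treewidth is 3.

3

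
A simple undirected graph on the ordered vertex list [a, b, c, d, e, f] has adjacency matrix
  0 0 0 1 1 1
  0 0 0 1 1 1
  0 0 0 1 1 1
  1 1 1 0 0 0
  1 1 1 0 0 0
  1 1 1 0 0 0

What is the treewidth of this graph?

A width-3 tree decomposition is:
Bags: B1 = {c, d, e, f}  B2 = {b, d, e, f}  B3 = {a, d, e, f}
Tree: B1–B2, B2–B3
Every bag has size at most 4, so the width is 4 − 1 = 3 and tw(G) ≤ 3. For the lower bound: the 4 vertex sets {c,d}, {b,f}, {e}, {a} are disjoint, each induces a connected subgraph, and every pair is joined by at least one edge of G. Contracting each set to a single vertex therefore yields K_{4} as a minor, and since treewidth is minor-monotone, tw(G) ≥ tw(K_{4}) = 3. Combining the bounds, tw(G) = 3.

3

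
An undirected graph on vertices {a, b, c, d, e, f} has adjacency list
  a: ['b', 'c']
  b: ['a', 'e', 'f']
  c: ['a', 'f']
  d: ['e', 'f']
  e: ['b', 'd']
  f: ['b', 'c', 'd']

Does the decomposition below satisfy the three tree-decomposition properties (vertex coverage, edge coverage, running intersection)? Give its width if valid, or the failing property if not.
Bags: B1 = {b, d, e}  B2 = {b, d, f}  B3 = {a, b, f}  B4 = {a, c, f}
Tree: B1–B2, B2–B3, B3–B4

Checking the three conditions: (i) the bags cover all of {a, b, c, d, e, f}; (ii) for each edge, some bag contains both endpoints; (iii) the bags containing any fixed vertex form a subtree. All hold, so the decomposition is valid with width 3 − 1 = 2.

Yes; width 2.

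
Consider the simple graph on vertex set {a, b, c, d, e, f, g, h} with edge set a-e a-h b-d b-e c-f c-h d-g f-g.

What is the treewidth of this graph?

2

A width-2 tree decomposition is:
Bags: B1 = {c, f, g}  B2 = {c, d, g}  B3 = {b, c, d}  B4 = {b, c, e}  B5 = {a, c, e}  B6 = {a, c, h}
Tree: B1–B2, B2–B3, B3–B4, B4–B5, B5–B6
Each bag holds 3 vertices, so the decomposition has width 2, which upper-bounds the treewidth. For the lower bound, G contains the cycle c–f–g–d–b–e–a–h–c, so G is not a forest; only forests have treewidth ≤ 1, hence tw(G) ≥ 2. The upper and lower bounds meet at 2, so that is the treewidth.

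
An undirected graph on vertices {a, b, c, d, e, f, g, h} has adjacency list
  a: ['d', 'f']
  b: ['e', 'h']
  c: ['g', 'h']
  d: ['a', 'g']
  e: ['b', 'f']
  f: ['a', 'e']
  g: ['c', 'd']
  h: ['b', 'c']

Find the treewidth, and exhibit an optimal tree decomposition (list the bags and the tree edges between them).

Each bag holds 3 vertices, so the decomposition has width 2, which upper-bounds the treewidth. Since e–f–a–d–g–c–h–b–e is a cycle in G, G is not acyclic. Forests are exactly the graphs of treewidth ≤ 1, so tw(G) ≥ 2. Therefore the treewidth is 2.

Treewidth 2.
One optimal decomposition is:
Bags: B1 = {a, e, f}  B2 = {a, d, e}  B3 = {d, e, g}  B4 = {c, e, g}  B5 = {c, e, h}  B6 = {b, e, h}
Tree: B1–B2, B2–B3, B3–B4, B4–B5, B5–B6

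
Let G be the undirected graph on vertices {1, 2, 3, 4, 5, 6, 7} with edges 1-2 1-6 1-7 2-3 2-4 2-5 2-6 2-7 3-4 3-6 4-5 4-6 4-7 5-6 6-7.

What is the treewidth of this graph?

A width-3 tree decomposition is:
Bags: B1 = {2, 3, 4, 6}  B2 = {2, 4, 6, 7}  B3 = {2, 4, 5, 6}  B4 = {1, 2, 6, 7}
Tree: B1–B2, B2–B3, B2–B4
The largest bag has 4 vertices, giving width 3; this decomposition certifies tw(G) ≤ 3. Conversely, {1, 2, 6, 7} is a clique of size 4, and the vertices of any clique must share a bag in every tree decomposition; so some bag has ≥ 4 vertices and tw(G) ≥ 3. Therefore the treewidth is 3.

3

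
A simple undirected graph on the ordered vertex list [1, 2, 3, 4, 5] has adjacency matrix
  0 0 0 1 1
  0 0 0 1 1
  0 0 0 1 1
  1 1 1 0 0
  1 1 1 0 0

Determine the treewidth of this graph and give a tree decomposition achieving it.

The largest bag has 3 vertices, giving width 2; this decomposition certifies tw(G) ≤ 2. Since 1–4–3–5–1 is a cycle in G, G is not acyclic. Forests are exactly the graphs of treewidth ≤ 1, so tw(G) ≥ 2. Hence tw(G) = 2 exactly.

Treewidth 2.
One such decomposition:
Bags: B1 = {1, 4, 5}  B2 = {3, 4, 5}  B3 = {2, 4, 5}
Tree: B1–B2, B2–B3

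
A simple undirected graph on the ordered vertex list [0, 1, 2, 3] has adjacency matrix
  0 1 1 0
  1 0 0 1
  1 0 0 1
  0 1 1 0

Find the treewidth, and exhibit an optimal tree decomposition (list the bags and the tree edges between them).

The largest bag has 3 vertices, giving width 2; this decomposition certifies tw(G) ≤ 2. Since 0–2–3–1–0 is a cycle in G, G is not acyclic. Forests are exactly the graphs of treewidth ≤ 1, so tw(G) ≥ 2. The upper and lower bounds meet at 2, so that is the treewidth.

Treewidth 2.
One such decomposition:
Bags: B1 = {0, 2, 3}  B2 = {0, 1, 3}
Tree: B1–B2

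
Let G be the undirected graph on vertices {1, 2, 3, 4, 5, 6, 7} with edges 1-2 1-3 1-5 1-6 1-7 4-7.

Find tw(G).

A width-1 tree decomposition is:
Bags: B1 = {1, 6}  B2 = {1, 7}  B3 = {4, 7}  B4 = {1, 5}  B5 = {1, 2}  B6 = {1, 3}
Tree: B1–B2, B2–B3, B1–B4, B2–B5, B2–B6
Each bag holds 2 vertices, so the decomposition has width 1, which upper-bounds the treewidth. Since G has at least one edge (e.g. 6–1), it is not an edgeless graph, so tw(G) ≥ 1. Combining the bounds, tw(G) = 1.

1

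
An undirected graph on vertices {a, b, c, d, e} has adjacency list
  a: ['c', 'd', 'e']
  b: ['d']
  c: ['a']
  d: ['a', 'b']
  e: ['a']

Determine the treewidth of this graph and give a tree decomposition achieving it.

Each bag holds 2 vertices, so the decomposition has width 1, which upper-bounds the treewidth. G has an edge, so its treewidth is at least 1. Therefore the treewidth is 1.

Treewidth 1.
One such decomposition:
Bags: B1 = {a, e}  B2 = {a, c}  B3 = {a, d}  B4 = {b, d}
Tree: B1–B2, B1–B3, B3–B4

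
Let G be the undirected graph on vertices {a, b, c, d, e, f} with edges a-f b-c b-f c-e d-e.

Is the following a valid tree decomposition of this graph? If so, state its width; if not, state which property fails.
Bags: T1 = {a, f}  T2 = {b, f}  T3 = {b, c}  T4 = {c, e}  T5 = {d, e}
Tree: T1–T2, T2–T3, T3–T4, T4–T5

Every vertex of G appears in some bag (union = {a, b, c, d, e, f}); every edge is covered by a bag; and for each vertex v the set of bags containing v is connected in the bag tree. The decomposition is therefore valid. The largest bag has 2 vertices, so the width is 1.

Yes; width 1.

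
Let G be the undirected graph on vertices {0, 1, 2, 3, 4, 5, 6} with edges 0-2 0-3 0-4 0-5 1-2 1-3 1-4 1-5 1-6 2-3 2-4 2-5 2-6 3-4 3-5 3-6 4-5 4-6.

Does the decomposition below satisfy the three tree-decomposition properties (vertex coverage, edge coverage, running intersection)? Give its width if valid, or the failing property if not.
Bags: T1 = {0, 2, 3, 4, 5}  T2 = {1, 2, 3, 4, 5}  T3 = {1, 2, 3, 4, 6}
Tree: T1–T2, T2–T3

Vertex coverage: the bags together contain {0, 1, 2, 3, 4, 5, 6}, the full vertex set. Edge coverage: each edge of G has both endpoints in at least one bag. Running intersection: for every vertex, the bags containing it form a connected subtree. All three properties hold, so this is a valid tree decomposition of width max|bag| − 1 = 4, and hence tw(G) ≤ 4.

Yes; width 4.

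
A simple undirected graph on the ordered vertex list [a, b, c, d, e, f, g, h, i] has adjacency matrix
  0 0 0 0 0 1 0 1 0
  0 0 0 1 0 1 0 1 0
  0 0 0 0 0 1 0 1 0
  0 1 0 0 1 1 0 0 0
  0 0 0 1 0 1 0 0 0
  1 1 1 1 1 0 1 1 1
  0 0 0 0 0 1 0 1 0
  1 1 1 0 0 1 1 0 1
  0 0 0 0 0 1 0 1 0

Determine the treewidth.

2

A width-2 tree decomposition is:
Bags: B1 = {f, g, h}  B2 = {c, f, h}  B3 = {b, f, h}  B4 = {b, d, f}  B5 = {a, f, h}  B6 = {f, h, i}  B7 = {d, e, f}
Tree: B1–B2, B2–B3, B3–B4, B2–B5, B3–B6, B4–B7
The largest bag has 3 vertices, giving width 2; this decomposition certifies tw(G) ≤ 2. For the lower bound, the 3 vertices {d, e, f} are pairwise adjacent, and any tree decomposition puts a clique entirely inside one bag — forcing width ≥ 2. The upper and lower bounds meet at 2, so that is the treewidth.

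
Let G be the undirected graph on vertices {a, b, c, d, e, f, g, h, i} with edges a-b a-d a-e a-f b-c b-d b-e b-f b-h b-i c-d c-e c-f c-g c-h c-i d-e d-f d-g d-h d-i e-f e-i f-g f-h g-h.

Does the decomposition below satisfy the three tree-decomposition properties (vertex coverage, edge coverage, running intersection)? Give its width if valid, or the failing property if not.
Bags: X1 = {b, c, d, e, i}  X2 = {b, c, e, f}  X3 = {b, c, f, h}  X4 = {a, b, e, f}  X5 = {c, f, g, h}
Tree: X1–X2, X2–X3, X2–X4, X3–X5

A tree decomposition must satisfy three properties: every vertex lies in some bag; for every edge, both endpoints lie together in some bag; and for every vertex, the bags containing it form a connected subtree. Here edge (d,f) lies in no bag, so the decomposition is invalid.

No — edge (d,f) lies in no bag.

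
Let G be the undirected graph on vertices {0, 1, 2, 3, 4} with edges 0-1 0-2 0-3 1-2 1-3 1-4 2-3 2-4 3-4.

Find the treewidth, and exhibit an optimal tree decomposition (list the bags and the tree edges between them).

Each bag holds 4 vertices, so the decomposition has width 3, which upper-bounds the treewidth. On the other hand G contains the 4-clique {0, 1, 2, 3}. A clique must lie in a single bag of any decomposition, so no decomposition can have width below 3. Hence tw(G) = 3 exactly.

Treewidth 3.
One optimal decomposition is:
Bags: B1 = {1, 2, 3, 4}  B2 = {0, 1, 2, 3}
Tree: B1–B2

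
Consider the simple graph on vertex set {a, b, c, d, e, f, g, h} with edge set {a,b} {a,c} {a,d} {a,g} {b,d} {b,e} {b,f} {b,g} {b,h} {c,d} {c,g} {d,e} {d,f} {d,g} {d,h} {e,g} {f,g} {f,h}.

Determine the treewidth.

3

A width-3 tree decomposition is:
Bags: B1 = {b, d, f, g}  B2 = {a, b, d, g}  B3 = {b, d, e, g}  B4 = {b, d, f, h}  B5 = {a, c, d, g}
Tree: B1–B2, B1–B3, B1–B4, B2–B5
Every bag has size at most 4, so the width is 4 − 1 = 3 and tw(G) ≤ 3. Conversely, {a, c, d, g} is a clique of size 4, and the vertices of any clique must share a bag in every tree decomposition; so some bag has ≥ 4 vertices and tw(G) ≥ 3. Combining the bounds, tw(G) = 3.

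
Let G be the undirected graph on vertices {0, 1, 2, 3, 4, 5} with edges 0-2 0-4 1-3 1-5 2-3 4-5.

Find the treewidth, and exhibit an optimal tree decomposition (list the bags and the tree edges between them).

Treewidth 2.
One optimal decomposition is:
Bags: B1 = {1, 4, 5}  B2 = {1, 3, 4}  B3 = {2, 3, 4}  B4 = {0, 2, 4}
Tree: B1–B2, B2–B3, B3–B4

Every bag has size at most 3, so the width is 3 − 1 = 2 and tw(G) ≤ 2. For the lower bound, G contains the cycle 4–5–1–3–2–0–4, so G is not a forest; only forests have treewidth ≤ 1, hence tw(G) ≥ 2. The upper and lower bounds meet at 2, so that is the treewidth.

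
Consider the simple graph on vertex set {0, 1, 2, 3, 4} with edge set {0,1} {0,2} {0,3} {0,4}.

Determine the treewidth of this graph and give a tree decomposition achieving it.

Treewidth 1.
One such decomposition:
Bags: B1 = {0, 2}  B2 = {0, 1}  B3 = {0, 4}  B4 = {0, 3}
Tree: B1–B2, B1–B3, B1–B4

The largest bag has 2 vertices, giving width 1; this decomposition certifies tw(G) ≤ 1. Since G has at least one edge (e.g. 0–2), it is not an edgeless graph, so tw(G) ≥ 1. Hence tw(G) = 1 exactly.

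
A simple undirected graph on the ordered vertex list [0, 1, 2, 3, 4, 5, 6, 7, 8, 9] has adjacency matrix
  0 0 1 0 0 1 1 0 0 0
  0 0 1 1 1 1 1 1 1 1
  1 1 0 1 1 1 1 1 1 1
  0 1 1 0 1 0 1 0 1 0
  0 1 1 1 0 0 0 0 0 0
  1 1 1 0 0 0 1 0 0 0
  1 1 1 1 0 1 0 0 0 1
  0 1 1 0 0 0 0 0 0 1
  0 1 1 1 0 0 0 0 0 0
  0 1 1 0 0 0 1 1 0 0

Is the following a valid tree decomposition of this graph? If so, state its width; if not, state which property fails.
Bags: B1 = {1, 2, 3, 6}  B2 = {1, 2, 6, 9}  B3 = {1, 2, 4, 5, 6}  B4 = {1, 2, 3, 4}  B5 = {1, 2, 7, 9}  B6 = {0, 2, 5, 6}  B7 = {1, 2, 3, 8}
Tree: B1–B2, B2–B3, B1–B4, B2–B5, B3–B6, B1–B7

No — bags containing vertex 4 are not connected in the tree.

A tree decomposition must satisfy three properties: every vertex lies in some bag; for every edge, both endpoints lie together in some bag; and for every vertex, the bags containing it form a connected subtree. Here bags containing vertex 4 are not connected in the tree, so the decomposition is invalid.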